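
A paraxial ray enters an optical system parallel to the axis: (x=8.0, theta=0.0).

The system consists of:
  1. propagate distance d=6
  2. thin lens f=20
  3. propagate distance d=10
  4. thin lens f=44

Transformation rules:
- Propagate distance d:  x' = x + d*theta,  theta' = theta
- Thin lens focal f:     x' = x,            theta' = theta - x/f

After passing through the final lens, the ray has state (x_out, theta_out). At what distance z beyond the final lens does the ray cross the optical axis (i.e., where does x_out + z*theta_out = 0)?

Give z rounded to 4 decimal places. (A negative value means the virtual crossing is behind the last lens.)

Answer: 8.1481

Derivation:
Initial: x=8.0000 theta=0.0000
After 1 (propagate distance d=6): x=8.0000 theta=0.0000
After 2 (thin lens f=20): x=8.0000 theta=-0.4000
After 3 (propagate distance d=10): x=4.0000 theta=-0.4000
After 4 (thin lens f=44): x=4.0000 theta=-27/55 (≈-0.4909)
z_focus = -x_out/theta_out = -(4.0000)/(-27/55) = 220/27 ≈ 8.1481
Rounded to 4 decimal places: z = 8.1481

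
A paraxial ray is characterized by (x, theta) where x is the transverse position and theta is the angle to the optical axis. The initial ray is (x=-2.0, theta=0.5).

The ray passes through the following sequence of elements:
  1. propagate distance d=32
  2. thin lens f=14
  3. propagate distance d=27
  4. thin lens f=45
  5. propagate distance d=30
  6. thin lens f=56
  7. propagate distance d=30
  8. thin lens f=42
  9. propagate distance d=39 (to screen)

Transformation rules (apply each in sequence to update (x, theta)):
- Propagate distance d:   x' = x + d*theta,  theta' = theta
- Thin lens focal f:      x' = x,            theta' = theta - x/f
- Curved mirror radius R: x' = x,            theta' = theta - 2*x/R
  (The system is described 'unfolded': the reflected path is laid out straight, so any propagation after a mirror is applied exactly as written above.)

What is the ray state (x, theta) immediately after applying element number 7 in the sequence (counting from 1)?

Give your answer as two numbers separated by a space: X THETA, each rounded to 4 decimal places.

Initial: x=-2.0000 theta=0.5000
After 1 (propagate distance d=32): x=14.0000 theta=0.5000
After 2 (thin lens f=14): x=14.0000 theta=-0.5000
After 3 (propagate distance d=27): x=0.5000 theta=-0.5000
After 4 (thin lens f=45): x=0.5000 theta=-23/45 (≈-0.5111)
After 5 (propagate distance d=30): x=-89/6 (≈-14.8333) theta=-23/45 (≈-0.5111)
After 6 (thin lens f=56): x=-89/6 (≈-14.8333) theta=-1241/5040 (≈-0.2462)
After 7 (propagate distance d=30): x=-3733/168 (≈-22.2202) theta=-1241/5040 (≈-0.2462)
Rounded to 4 decimal places: x = -22.2202, theta = -0.2462

Answer: -22.2202 -0.2462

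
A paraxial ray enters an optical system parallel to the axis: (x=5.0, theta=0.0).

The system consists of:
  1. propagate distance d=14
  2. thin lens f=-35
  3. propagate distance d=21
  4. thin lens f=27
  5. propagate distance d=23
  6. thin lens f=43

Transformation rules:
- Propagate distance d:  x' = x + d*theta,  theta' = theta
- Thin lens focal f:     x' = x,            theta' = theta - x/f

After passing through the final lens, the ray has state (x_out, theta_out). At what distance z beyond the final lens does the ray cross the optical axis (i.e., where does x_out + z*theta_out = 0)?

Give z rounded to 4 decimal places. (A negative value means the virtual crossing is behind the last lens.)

Answer: 17.3685

Derivation:
Initial: x=5.0000 theta=0.0000
After 1 (propagate distance d=14): x=5.0000 theta=0.0000
After 2 (thin lens f=-35): x=5.0000 theta=1/7 (≈0.1429)
After 3 (propagate distance d=21): x=8.0000 theta=1/7 (≈0.1429)
After 4 (thin lens f=27): x=8.0000 theta=-29/189 (≈-0.1534)
After 5 (propagate distance d=23): x=845/189 (≈4.4709) theta=-29/189 (≈-0.1534)
After 6 (thin lens f=43): x=845/189 (≈4.4709) theta=-2092/8127 (≈-0.2574)
z_focus = -x_out/theta_out = -(845/189)/(-2092/8127) = 36335/2092 ≈ 17.3685
Rounded to 4 decimal places: z = 17.3685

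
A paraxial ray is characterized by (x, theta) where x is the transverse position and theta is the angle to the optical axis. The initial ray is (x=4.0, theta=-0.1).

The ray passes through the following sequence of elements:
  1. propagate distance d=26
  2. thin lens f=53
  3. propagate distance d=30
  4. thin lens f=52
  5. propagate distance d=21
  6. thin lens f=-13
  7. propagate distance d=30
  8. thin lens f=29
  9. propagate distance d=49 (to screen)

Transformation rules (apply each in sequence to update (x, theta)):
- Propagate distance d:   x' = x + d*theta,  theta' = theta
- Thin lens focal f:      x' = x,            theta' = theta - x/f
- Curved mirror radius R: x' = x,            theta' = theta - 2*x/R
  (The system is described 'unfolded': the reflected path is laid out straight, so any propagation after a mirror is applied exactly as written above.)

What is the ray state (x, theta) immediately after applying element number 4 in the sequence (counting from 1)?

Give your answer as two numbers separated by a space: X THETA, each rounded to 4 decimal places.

Answer: -2.3925 -0.0804

Derivation:
Initial: x=4.0000 theta=-0.1000
After 1 (propagate distance d=26): x=1.4000 theta=-0.1000
After 2 (thin lens f=53): x=1.4000 theta=-67/530 (≈-0.1264)
After 3 (propagate distance d=30): x=-634/265 (≈-2.3925) theta=-67/530 (≈-0.1264)
After 4 (thin lens f=52): x=-634/265 (≈-2.3925) theta=-277/3445 (≈-0.0804)
Rounded to 4 decimal places: x = -2.3925, theta = -0.0804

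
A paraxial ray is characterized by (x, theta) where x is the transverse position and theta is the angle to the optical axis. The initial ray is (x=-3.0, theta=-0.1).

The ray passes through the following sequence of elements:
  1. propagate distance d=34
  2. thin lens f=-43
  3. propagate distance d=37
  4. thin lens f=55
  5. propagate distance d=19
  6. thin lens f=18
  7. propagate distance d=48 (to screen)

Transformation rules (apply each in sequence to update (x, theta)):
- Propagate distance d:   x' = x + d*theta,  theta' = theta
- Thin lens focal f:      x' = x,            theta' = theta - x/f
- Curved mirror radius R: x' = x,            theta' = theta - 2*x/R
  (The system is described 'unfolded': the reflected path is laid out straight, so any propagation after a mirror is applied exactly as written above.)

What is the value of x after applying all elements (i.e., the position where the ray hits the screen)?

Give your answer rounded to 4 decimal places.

Answer: 26.5821

Derivation:
Initial: x=-3.0000 theta=-0.1000
After 1 (propagate distance d=34): x=-6.4000 theta=-0.1000
After 2 (thin lens f=-43): x=-6.4000 theta=-107/430 (≈-0.2488)
After 3 (propagate distance d=37): x=-6711/430 (≈-15.6070) theta=-107/430 (≈-0.2488)
After 4 (thin lens f=55): x=-6711/430 (≈-15.6070) theta=413/11825 (≈0.0349)
After 5 (propagate distance d=19): x=-353411/23650 (≈-14.9434) theta=413/11825 (≈0.0349)
After 6 (thin lens f=18): x=-353411/23650 (≈-14.9434) theta=368279/425700 (≈0.8651)
After 7 (propagate distance d=48 (to screen)): x=1885999/70950 (≈26.5821) theta=368279/425700 (≈0.8651)
Rounded to 4 decimal places: x = 26.5821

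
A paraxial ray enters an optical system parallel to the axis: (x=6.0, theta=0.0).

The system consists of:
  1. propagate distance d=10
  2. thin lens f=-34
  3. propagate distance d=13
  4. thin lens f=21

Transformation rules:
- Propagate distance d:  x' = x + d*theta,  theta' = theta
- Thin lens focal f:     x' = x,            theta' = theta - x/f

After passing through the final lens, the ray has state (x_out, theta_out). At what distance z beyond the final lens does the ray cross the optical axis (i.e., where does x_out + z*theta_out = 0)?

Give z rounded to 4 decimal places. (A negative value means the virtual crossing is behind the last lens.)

Initial: x=6.0000 theta=0.0000
After 1 (propagate distance d=10): x=6.0000 theta=0.0000
After 2 (thin lens f=-34): x=6.0000 theta=3/17 (≈0.1765)
After 3 (propagate distance d=13): x=141/17 (≈8.2941) theta=3/17 (≈0.1765)
After 4 (thin lens f=21): x=141/17 (≈8.2941) theta=-26/119 (≈-0.2185)
z_focus = -x_out/theta_out = -(141/17)/(-26/119) = 987/26 ≈ 37.9615
Rounded to 4 decimal places: z = 37.9615

Answer: 37.9615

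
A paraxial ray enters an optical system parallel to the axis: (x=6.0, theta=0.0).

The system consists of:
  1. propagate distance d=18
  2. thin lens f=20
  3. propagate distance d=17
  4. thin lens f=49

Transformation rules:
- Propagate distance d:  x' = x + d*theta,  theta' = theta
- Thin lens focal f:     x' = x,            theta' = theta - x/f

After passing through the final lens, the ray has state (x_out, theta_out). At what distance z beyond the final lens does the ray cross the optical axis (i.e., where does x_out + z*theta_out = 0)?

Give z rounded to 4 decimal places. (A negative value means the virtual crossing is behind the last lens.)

Initial: x=6.0000 theta=0.0000
After 1 (propagate distance d=18): x=6.0000 theta=0.0000
After 2 (thin lens f=20): x=6.0000 theta=-0.3000
After 3 (propagate distance d=17): x=0.9000 theta=-0.3000
After 4 (thin lens f=49): x=0.9000 theta=-78/245 (≈-0.3184)
z_focus = -x_out/theta_out = -(0.9000)/(-78/245) = 147/52 ≈ 2.8269
Rounded to 4 decimal places: z = 2.8269

Answer: 2.8269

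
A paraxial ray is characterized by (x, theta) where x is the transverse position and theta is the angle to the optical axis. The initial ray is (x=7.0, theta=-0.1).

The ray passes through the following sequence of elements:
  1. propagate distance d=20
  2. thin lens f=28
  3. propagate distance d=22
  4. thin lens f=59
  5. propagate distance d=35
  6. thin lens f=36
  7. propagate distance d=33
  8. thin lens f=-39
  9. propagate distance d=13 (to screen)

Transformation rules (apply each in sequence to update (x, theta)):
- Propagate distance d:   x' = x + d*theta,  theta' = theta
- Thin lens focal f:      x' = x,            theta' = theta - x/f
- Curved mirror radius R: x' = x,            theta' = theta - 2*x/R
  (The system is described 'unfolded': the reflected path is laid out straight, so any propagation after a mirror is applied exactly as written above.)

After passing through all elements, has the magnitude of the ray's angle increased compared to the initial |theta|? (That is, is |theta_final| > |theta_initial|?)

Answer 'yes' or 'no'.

Initial: x=7.0000 theta=-0.1000
After 1 (propagate distance d=20): x=5.0000 theta=-0.1000
After 2 (thin lens f=28): x=5.0000 theta=-39/140 (≈-0.2786)
After 3 (propagate distance d=22): x=-79/70 (≈-1.1286) theta=-39/140 (≈-0.2786)
After 4 (thin lens f=59): x=-79/70 (≈-1.1286) theta=-2143/8260 (≈-0.2594)
After 5 (propagate distance d=35): x=-84327/8260 (≈-10.2091) theta=-2143/8260 (≈-0.2594)
After 6 (thin lens f=36): x=-84327/8260 (≈-10.2091) theta=2393/99120 (≈0.0241)
After 7 (propagate distance d=33): x=-62197/6608 (≈-9.4124) theta=2393/99120 (≈0.0241)
After 8 (thin lens f=-39): x=-62197/6608 (≈-9.4124) theta=-23323/107380 (≈-0.2172)
After 9 (propagate distance d=13 (to screen)): x=-404277/33040 (≈-12.2360) theta=-23323/107380 (≈-0.2172)
|theta_initial|=0.1000 |theta_final|=23323/107380 (≈0.2172) -> increased

Answer: yes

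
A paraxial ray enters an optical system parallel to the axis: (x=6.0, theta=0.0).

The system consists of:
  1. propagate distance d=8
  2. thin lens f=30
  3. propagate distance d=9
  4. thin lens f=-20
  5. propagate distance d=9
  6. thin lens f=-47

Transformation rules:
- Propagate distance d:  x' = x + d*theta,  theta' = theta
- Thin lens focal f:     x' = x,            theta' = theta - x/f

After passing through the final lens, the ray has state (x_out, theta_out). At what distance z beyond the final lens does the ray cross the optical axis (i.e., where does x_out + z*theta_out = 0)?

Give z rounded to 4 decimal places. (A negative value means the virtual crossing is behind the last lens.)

Answer: -42.3592

Derivation:
Initial: x=6.0000 theta=0.0000
After 1 (propagate distance d=8): x=6.0000 theta=0.0000
After 2 (thin lens f=30): x=6.0000 theta=-0.2000
After 3 (propagate distance d=9): x=4.2000 theta=-0.2000
After 4 (thin lens f=-20): x=4.2000 theta=0.0100
After 5 (propagate distance d=9): x=4.2900 theta=0.0100
After 6 (thin lens f=-47): x=4.2900 theta=119/1175 (≈0.1013)
z_focus = -x_out/theta_out = -(4.2900)/(119/1175) = -20163/476 ≈ -42.3592
Rounded to 4 decimal places: z = -42.3592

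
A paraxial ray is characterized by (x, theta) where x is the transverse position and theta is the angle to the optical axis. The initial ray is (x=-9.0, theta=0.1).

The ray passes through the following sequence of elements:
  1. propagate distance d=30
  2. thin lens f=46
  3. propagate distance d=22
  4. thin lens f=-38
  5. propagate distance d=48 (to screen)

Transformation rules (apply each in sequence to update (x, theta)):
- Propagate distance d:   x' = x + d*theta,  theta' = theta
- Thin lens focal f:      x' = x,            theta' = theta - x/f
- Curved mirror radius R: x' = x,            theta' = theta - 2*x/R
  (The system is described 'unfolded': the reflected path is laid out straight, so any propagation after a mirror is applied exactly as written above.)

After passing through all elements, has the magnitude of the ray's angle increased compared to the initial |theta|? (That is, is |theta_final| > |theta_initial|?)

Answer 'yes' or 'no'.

Answer: yes

Derivation:
Initial: x=-9.0000 theta=0.1000
After 1 (propagate distance d=30): x=-6.0000 theta=0.1000
After 2 (thin lens f=46): x=-6.0000 theta=53/230 (≈0.2304)
After 3 (propagate distance d=22): x=-107/115 (≈-0.9304) theta=53/230 (≈0.2304)
After 4 (thin lens f=-38): x=-107/115 (≈-0.9304) theta=90/437 (≈0.2059)
After 5 (propagate distance d=48 (to screen)): x=19567/2185 (≈8.9551) theta=90/437 (≈0.2059)
|theta_initial|=0.1000 |theta_final|=90/437 (≈0.2059) -> increased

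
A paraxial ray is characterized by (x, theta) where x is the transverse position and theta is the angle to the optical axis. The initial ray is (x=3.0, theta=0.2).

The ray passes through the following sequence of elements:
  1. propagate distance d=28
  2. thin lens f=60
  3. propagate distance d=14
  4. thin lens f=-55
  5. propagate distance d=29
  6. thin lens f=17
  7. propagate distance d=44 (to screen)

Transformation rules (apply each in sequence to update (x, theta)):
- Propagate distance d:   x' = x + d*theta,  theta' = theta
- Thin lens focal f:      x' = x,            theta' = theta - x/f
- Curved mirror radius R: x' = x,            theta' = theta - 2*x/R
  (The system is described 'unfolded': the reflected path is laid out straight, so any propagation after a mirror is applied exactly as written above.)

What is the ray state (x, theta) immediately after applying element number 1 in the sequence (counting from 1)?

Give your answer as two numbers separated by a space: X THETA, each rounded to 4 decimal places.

Initial: x=3.0000 theta=0.2000
After 1 (propagate distance d=28): x=8.6000 theta=0.2000
Rounded to 4 decimal places: x = 8.6000, theta = 0.2000

Answer: 8.6000 0.2000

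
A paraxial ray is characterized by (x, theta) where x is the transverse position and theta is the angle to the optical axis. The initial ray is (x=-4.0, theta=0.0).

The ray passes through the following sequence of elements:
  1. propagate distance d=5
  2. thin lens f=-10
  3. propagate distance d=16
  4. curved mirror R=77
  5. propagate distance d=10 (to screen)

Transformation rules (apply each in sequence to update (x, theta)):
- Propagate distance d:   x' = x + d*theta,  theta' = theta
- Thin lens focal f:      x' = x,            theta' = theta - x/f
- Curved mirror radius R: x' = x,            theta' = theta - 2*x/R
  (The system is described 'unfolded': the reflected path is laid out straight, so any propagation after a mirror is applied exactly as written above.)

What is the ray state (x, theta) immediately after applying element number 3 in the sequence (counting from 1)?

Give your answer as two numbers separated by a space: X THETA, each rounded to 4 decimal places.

Initial: x=-4.0000 theta=0.0000
After 1 (propagate distance d=5): x=-4.0000 theta=0.0000
After 2 (thin lens f=-10): x=-4.0000 theta=-0.4000
After 3 (propagate distance d=16): x=-10.4000 theta=-0.4000
Rounded to 4 decimal places: x = -10.4000, theta = -0.4000

Answer: -10.4000 -0.4000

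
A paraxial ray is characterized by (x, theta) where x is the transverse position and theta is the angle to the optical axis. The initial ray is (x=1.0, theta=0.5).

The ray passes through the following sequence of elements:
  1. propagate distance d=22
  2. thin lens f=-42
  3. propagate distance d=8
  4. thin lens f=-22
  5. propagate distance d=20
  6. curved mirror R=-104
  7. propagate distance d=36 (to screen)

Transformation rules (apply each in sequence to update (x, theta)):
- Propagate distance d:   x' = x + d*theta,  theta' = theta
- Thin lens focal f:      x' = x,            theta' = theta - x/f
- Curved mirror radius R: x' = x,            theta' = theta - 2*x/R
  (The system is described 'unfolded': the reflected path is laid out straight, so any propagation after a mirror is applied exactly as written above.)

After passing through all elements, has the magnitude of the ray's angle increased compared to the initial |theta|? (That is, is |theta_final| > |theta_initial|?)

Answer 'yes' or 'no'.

Answer: yes

Derivation:
Initial: x=1.0000 theta=0.5000
After 1 (propagate distance d=22): x=12.0000 theta=0.5000
After 2 (thin lens f=-42): x=12.0000 theta=11/14 (≈0.7857)
After 3 (propagate distance d=8): x=128/7 (≈18.2857) theta=11/14 (≈0.7857)
After 4 (thin lens f=-22): x=128/7 (≈18.2857) theta=249/154 (≈1.6169)
After 5 (propagate distance d=20): x=3898/77 (≈50.6234) theta=249/154 (≈1.6169)
After 6 (curved mirror R=-104): x=3898/77 (≈50.6234) theta=2593/1001 (≈2.5904)
After 7 (propagate distance d=36 (to screen)): x=144022/1001 (≈143.8781) theta=2593/1001 (≈2.5904)
|theta_initial|=0.5000 |theta_final|=2593/1001 (≈2.5904) -> increased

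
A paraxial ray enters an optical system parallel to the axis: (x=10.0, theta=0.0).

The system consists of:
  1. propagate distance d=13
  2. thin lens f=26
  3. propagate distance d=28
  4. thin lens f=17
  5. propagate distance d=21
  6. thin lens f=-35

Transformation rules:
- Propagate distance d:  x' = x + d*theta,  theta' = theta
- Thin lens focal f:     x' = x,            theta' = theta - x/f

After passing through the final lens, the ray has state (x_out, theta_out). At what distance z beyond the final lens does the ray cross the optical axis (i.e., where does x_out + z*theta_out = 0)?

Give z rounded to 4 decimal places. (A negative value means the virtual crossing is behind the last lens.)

Answer: -13.9760

Derivation:
Initial: x=10.0000 theta=0.0000
After 1 (propagate distance d=13): x=10.0000 theta=0.0000
After 2 (thin lens f=26): x=10.0000 theta=-5/13 (≈-0.3846)
After 3 (propagate distance d=28): x=-10/13 (≈-0.7692) theta=-5/13 (≈-0.3846)
After 4 (thin lens f=17): x=-10/13 (≈-0.7692) theta=-75/221 (≈-0.3394)
After 5 (propagate distance d=21): x=-1745/221 (≈-7.8959) theta=-75/221 (≈-0.3394)
After 6 (thin lens f=-35): x=-1745/221 (≈-7.8959) theta=-874/1547 (≈-0.5650)
z_focus = -x_out/theta_out = -(-1745/221)/(-874/1547) = -12215/874 ≈ -13.9760
Rounded to 4 decimal places: z = -13.9760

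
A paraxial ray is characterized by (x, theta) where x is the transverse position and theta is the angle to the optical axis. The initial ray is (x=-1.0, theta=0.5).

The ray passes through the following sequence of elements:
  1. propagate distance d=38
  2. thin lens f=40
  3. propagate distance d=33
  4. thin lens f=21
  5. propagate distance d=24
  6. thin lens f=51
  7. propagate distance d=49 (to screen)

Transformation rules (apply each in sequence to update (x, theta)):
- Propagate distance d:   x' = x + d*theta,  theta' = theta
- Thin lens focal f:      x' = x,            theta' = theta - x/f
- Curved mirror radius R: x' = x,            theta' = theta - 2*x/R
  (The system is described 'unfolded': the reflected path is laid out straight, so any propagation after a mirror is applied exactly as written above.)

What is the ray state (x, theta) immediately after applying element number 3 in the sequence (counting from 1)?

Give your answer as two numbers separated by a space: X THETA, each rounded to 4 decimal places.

Answer: 19.6500 0.0500

Derivation:
Initial: x=-1.0000 theta=0.5000
After 1 (propagate distance d=38): x=18.0000 theta=0.5000
After 2 (thin lens f=40): x=18.0000 theta=0.0500
After 3 (propagate distance d=33): x=19.6500 theta=0.0500
Rounded to 4 decimal places: x = 19.6500, theta = 0.0500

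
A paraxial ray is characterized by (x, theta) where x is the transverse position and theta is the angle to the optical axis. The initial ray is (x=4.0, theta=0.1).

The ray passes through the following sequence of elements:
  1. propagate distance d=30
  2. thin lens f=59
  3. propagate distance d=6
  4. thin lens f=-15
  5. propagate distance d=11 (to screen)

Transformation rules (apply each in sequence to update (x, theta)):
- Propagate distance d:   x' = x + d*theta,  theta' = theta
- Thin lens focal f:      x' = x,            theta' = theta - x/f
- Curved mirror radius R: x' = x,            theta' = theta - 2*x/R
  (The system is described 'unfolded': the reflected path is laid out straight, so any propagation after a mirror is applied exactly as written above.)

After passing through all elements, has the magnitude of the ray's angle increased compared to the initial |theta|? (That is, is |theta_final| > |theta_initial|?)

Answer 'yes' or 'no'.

Answer: yes

Derivation:
Initial: x=4.0000 theta=0.1000
After 1 (propagate distance d=30): x=7.0000 theta=0.1000
After 2 (thin lens f=59): x=7.0000 theta=-11/590 (≈-0.0186)
After 3 (propagate distance d=6): x=2032/295 (≈6.8881) theta=-11/590 (≈-0.0186)
After 4 (thin lens f=-15): x=2032/295 (≈6.8881) theta=3899/8850 (≈0.4406)
After 5 (propagate distance d=11 (to screen)): x=103849/8850 (≈11.7344) theta=3899/8850 (≈0.4406)
|theta_initial|=0.1000 |theta_final|=3899/8850 (≈0.4406) -> increased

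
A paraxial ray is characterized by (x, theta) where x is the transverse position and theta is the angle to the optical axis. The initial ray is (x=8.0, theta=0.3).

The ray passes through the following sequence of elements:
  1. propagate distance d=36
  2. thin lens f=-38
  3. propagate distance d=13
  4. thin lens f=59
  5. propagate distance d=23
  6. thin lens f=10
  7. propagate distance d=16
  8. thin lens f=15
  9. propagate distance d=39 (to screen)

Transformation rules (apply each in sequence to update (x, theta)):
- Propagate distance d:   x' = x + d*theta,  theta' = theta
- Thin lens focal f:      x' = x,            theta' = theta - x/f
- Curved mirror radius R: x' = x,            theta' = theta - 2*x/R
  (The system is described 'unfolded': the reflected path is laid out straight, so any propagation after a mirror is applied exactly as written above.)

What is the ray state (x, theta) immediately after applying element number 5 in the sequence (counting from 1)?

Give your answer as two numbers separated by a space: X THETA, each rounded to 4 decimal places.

Initial: x=8.0000 theta=0.3000
After 1 (propagate distance d=36): x=18.8000 theta=0.3000
After 2 (thin lens f=-38): x=18.8000 theta=151/190 (≈0.7947)
After 3 (propagate distance d=13): x=1107/38 (≈29.1316) theta=151/190 (≈0.7947)
After 4 (thin lens f=59): x=1107/38 (≈29.1316) theta=1687/5605 (≈0.3010)
After 5 (propagate distance d=23): x=404167/11210 (≈36.0541) theta=1687/5605 (≈0.3010)
Rounded to 4 decimal places: x = 36.0541, theta = 0.3010

Answer: 36.0541 0.3010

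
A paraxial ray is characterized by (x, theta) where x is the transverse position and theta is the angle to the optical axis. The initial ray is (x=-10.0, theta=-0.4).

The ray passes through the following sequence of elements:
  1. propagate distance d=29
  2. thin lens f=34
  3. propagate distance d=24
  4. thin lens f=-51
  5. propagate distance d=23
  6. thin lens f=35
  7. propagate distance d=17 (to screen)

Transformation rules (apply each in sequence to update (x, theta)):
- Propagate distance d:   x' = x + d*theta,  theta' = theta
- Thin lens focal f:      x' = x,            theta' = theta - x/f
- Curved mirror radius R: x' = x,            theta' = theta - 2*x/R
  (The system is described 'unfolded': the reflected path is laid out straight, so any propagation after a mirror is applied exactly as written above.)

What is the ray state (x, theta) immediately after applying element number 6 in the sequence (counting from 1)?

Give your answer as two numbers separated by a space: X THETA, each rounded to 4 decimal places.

Initial: x=-10.0000 theta=-0.4000
After 1 (propagate distance d=29): x=-21.6000 theta=-0.4000
After 2 (thin lens f=34): x=-21.6000 theta=4/17 (≈0.2353)
After 3 (propagate distance d=24): x=-1356/85 (≈-15.9529) theta=4/17 (≈0.2353)
After 4 (thin lens f=-51): x=-1356/85 (≈-15.9529) theta=-112/1445 (≈-0.0775)
After 5 (propagate distance d=23): x=-25628/1445 (≈-17.7356) theta=-112/1445 (≈-0.0775)
After 6 (thin lens f=35): x=-25628/1445 (≈-17.7356) theta=21708/50575 (≈0.4292)
Rounded to 4 decimal places: x = -17.7356, theta = 0.4292

Answer: -17.7356 0.4292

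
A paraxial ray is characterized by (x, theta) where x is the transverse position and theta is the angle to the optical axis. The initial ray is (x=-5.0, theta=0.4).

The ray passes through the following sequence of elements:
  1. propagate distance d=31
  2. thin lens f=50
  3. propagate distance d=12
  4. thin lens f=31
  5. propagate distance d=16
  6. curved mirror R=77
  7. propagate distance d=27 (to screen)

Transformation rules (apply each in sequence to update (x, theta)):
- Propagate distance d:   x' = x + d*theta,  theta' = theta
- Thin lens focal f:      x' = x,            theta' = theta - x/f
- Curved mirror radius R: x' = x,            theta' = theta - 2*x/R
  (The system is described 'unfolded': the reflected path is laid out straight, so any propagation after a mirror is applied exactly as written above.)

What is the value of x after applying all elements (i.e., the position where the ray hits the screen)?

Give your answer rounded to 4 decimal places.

Initial: x=-5.0000 theta=0.4000
After 1 (propagate distance d=31): x=7.4000 theta=0.4000
After 2 (thin lens f=50): x=7.4000 theta=0.2520
After 3 (propagate distance d=12): x=10.4240 theta=0.2520
After 4 (thin lens f=31): x=10.4240 theta=-653/7750 (≈-0.0843)
After 5 (propagate distance d=16): x=35169/3875 (≈9.0759) theta=-653/7750 (≈-0.0843)
After 6 (curved mirror R=77): x=35169/3875 (≈9.0759) theta=-190957/596750 (≈-0.3200)
After 7 (propagate distance d=27 (to screen)): x=260187/596750 (≈0.4360) theta=-190957/596750 (≈-0.3200)
Rounded to 4 decimal places: x = 0.4360

Answer: 0.4360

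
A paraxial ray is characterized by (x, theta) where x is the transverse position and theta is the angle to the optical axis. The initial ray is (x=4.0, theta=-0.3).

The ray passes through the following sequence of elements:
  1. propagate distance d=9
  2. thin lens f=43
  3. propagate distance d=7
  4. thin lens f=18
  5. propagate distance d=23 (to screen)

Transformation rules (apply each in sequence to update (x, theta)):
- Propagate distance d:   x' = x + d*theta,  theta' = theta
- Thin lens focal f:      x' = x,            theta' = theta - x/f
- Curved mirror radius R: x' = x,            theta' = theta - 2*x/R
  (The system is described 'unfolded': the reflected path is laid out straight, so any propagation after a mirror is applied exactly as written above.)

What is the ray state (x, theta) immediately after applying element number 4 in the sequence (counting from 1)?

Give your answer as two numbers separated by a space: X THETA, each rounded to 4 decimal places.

Initial: x=4.0000 theta=-0.3000
After 1 (propagate distance d=9): x=1.3000 theta=-0.3000
After 2 (thin lens f=43): x=1.3000 theta=-71/215 (≈-0.3302)
After 3 (propagate distance d=7): x=-87/86 (≈-1.0116) theta=-71/215 (≈-0.3302)
After 4 (thin lens f=18): x=-87/86 (≈-1.0116) theta=-707/2580 (≈-0.2740)
Rounded to 4 decimal places: x = -1.0116, theta = -0.2740

Answer: -1.0116 -0.2740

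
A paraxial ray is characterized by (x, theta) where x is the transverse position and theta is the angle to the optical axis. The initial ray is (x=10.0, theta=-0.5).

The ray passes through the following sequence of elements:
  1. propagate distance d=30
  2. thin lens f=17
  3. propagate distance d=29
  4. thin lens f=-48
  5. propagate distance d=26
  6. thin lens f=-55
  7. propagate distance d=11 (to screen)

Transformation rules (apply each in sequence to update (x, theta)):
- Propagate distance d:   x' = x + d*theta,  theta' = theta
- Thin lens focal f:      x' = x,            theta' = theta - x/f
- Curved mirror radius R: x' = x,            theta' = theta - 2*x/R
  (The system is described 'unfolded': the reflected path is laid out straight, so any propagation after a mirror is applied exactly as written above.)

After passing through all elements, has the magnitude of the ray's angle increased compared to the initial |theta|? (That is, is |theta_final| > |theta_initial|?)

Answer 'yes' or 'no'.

Answer: yes

Derivation:
Initial: x=10.0000 theta=-0.5000
After 1 (propagate distance d=30): x=-5.0000 theta=-0.5000
After 2 (thin lens f=17): x=-5.0000 theta=-7/34 (≈-0.2059)
After 3 (propagate distance d=29): x=-373/34 (≈-10.9706) theta=-7/34 (≈-0.2059)
After 4 (thin lens f=-48): x=-373/34 (≈-10.9706) theta=-709/1632 (≈-0.4344)
After 5 (propagate distance d=26): x=-18169/816 (≈-22.2659) theta=-709/1632 (≈-0.4344)
After 6 (thin lens f=-55): x=-18169/816 (≈-22.2659) theta=-25111/29920 (≈-0.8393)
After 7 (propagate distance d=11 (to screen)): x=-15119/480 (≈-31.4979) theta=-25111/29920 (≈-0.8393)
|theta_initial|=0.5000 |theta_final|=25111/29920 (≈0.8393) -> increased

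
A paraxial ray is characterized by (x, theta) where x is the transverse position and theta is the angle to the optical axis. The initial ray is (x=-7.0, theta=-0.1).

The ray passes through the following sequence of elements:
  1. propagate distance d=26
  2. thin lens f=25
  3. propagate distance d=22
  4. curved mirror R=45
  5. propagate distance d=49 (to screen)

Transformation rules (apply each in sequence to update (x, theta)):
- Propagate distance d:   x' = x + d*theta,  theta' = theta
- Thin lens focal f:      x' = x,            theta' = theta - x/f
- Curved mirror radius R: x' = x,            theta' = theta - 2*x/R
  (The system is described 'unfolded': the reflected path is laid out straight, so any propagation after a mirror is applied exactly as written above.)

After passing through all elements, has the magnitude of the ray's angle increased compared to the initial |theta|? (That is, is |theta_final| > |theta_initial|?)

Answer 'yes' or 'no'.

Initial: x=-7.0000 theta=-0.1000
After 1 (propagate distance d=26): x=-9.6000 theta=-0.1000
After 2 (thin lens f=25): x=-9.6000 theta=0.2840
After 3 (propagate distance d=22): x=-3.3520 theta=0.2840
After 4 (curved mirror R=45): x=-3.3520 theta=4871/11250 (≈0.4330)
After 5 (propagate distance d=49 (to screen)): x=200969/11250 (≈17.8639) theta=4871/11250 (≈0.4330)
|theta_initial|=0.1000 |theta_final|=4871/11250 (≈0.4330) -> increased

Answer: yes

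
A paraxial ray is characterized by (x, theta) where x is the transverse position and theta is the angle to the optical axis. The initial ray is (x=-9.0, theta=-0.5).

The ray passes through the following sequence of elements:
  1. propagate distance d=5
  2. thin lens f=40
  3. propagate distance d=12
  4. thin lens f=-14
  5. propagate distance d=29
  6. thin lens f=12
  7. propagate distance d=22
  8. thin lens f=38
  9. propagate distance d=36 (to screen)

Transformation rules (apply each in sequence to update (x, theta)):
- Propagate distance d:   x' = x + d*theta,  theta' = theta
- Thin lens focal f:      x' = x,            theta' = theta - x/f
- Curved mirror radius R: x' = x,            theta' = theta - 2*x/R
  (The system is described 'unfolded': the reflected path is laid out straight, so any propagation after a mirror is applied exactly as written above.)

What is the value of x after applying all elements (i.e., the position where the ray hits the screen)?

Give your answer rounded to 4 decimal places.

Initial: x=-9.0000 theta=-0.5000
After 1 (propagate distance d=5): x=-11.5000 theta=-0.5000
After 2 (thin lens f=40): x=-11.5000 theta=-0.2125
After 3 (propagate distance d=12): x=-14.0500 theta=-0.2125
After 4 (thin lens f=-14): x=-14.0500 theta=-681/560 (≈-1.2161)
After 5 (propagate distance d=29): x=-27617/560 (≈-49.3161) theta=-681/560 (≈-1.2161)
After 6 (thin lens f=12): x=-27617/560 (≈-49.3161) theta=3889/1344 (≈2.8936)
After 7 (propagate distance d=22): x=48193/3360 (≈14.3432) theta=3889/1344 (≈2.8936)
After 8 (thin lens f=38): x=48193/3360 (≈14.3432) theta=160631/63840 (≈2.5161)
After 9 (propagate distance d=36 (to screen)): x=6698383/63840 (≈104.9245) theta=160631/63840 (≈2.5161)
Rounded to 4 decimal places: x = 104.9245

Answer: 104.9245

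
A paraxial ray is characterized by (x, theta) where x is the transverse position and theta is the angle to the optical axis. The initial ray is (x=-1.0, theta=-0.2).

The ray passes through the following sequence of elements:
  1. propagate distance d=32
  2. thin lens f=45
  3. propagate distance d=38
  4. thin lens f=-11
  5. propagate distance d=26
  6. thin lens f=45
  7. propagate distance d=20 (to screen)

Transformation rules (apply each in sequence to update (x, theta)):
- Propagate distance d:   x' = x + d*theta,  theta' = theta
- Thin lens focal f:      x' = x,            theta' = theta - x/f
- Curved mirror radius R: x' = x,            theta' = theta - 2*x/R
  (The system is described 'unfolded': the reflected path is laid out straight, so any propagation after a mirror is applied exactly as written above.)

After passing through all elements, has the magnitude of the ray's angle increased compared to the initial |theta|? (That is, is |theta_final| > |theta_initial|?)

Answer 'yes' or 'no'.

Answer: no

Derivation:
Initial: x=-1.0000 theta=-0.2000
After 1 (propagate distance d=32): x=-7.4000 theta=-0.2000
After 2 (thin lens f=45): x=-7.4000 theta=-8/225 (≈-0.0356)
After 3 (propagate distance d=38): x=-1969/225 (≈-8.7511) theta=-8/225 (≈-0.0356)
After 4 (thin lens f=-11): x=-1969/225 (≈-8.7511) theta=-187/225 (≈-0.8311)
After 5 (propagate distance d=26): x=-30.3600 theta=-187/225 (≈-0.8311)
After 6 (thin lens f=45): x=-30.3600 theta=-176/1125 (≈-0.1564)
After 7 (propagate distance d=20 (to screen)): x=-1507/45 (≈-33.4889) theta=-176/1125 (≈-0.1564)
|theta_initial|=0.2000 |theta_final|=176/1125 (≈0.1564) -> not increased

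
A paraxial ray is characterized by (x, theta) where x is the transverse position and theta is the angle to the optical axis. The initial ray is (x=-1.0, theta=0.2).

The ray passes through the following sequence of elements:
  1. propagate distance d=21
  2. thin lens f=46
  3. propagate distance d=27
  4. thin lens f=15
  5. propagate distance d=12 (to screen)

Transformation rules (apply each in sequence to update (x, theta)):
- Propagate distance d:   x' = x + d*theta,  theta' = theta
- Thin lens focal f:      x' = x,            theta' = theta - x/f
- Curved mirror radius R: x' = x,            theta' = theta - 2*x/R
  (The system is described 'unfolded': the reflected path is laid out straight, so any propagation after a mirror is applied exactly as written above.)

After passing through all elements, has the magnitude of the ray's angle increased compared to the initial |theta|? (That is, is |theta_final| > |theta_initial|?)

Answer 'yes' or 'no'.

Answer: yes

Derivation:
Initial: x=-1.0000 theta=0.2000
After 1 (propagate distance d=21): x=3.2000 theta=0.2000
After 2 (thin lens f=46): x=3.2000 theta=3/23 (≈0.1304)
After 3 (propagate distance d=27): x=773/115 (≈6.7217) theta=3/23 (≈0.1304)
After 4 (thin lens f=15): x=773/115 (≈6.7217) theta=-548/1725 (≈-0.3177)
After 5 (propagate distance d=12 (to screen)): x=1673/575 (≈2.9096) theta=-548/1725 (≈-0.3177)
|theta_initial|=0.2000 |theta_final|=548/1725 (≈0.3177) -> increased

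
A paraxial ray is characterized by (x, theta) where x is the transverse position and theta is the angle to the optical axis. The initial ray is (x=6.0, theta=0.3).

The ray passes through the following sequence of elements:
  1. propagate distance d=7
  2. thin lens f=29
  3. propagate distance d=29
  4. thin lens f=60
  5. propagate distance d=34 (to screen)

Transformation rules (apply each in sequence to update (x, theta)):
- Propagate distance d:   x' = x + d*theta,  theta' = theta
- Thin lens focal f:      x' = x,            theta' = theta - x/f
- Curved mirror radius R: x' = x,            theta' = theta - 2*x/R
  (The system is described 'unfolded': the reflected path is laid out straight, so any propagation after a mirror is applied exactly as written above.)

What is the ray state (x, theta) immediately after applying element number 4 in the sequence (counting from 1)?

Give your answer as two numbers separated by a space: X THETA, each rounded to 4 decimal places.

Answer: 8.7000 -0.1243

Derivation:
Initial: x=6.0000 theta=0.3000
After 1 (propagate distance d=7): x=8.1000 theta=0.3000
After 2 (thin lens f=29): x=8.1000 theta=3/145 (≈0.0207)
After 3 (propagate distance d=29): x=8.7000 theta=3/145 (≈0.0207)
After 4 (thin lens f=60): x=8.7000 theta=-721/5800 (≈-0.1243)
Rounded to 4 decimal places: x = 8.7000, theta = -0.1243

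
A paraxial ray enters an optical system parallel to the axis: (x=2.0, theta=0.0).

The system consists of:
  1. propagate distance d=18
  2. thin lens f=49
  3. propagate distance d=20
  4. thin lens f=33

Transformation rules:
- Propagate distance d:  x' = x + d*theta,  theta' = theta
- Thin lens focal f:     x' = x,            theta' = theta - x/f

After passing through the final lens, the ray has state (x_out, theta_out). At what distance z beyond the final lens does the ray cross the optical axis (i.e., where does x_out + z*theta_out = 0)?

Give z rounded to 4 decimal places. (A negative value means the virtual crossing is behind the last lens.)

Answer: 15.4355

Derivation:
Initial: x=2.0000 theta=0.0000
After 1 (propagate distance d=18): x=2.0000 theta=0.0000
After 2 (thin lens f=49): x=2.0000 theta=-2/49 (≈-0.0408)
After 3 (propagate distance d=20): x=58/49 (≈1.1837) theta=-2/49 (≈-0.0408)
After 4 (thin lens f=33): x=58/49 (≈1.1837) theta=-124/1617 (≈-0.0767)
z_focus = -x_out/theta_out = -(58/49)/(-124/1617) = 957/62 ≈ 15.4355
Rounded to 4 decimal places: z = 15.4355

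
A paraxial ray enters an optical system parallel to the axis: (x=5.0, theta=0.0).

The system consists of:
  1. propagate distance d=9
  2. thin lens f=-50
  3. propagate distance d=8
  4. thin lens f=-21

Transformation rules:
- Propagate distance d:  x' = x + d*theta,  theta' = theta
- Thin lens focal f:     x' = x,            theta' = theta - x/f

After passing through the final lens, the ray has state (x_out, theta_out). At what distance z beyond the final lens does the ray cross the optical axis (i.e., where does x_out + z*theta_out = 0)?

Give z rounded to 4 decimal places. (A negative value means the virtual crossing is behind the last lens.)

Answer: -15.4177

Derivation:
Initial: x=5.0000 theta=0.0000
After 1 (propagate distance d=9): x=5.0000 theta=0.0000
After 2 (thin lens f=-50): x=5.0000 theta=0.1000
After 3 (propagate distance d=8): x=5.8000 theta=0.1000
After 4 (thin lens f=-21): x=5.8000 theta=79/210 (≈0.3762)
z_focus = -x_out/theta_out = -(5.8000)/(79/210) = -1218/79 ≈ -15.4177
Rounded to 4 decimal places: z = -15.4177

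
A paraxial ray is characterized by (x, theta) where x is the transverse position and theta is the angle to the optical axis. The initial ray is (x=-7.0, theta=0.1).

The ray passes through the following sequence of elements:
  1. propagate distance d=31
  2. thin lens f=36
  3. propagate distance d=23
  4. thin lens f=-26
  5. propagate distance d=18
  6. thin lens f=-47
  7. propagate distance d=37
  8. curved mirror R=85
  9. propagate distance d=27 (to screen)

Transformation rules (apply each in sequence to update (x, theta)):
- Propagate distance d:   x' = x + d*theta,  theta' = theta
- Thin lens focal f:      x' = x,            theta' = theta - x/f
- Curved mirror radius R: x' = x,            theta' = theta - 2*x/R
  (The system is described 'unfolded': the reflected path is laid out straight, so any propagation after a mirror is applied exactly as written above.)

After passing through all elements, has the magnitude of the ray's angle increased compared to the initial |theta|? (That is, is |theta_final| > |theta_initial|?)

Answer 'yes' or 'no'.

Answer: no

Derivation:
Initial: x=-7.0000 theta=0.1000
After 1 (propagate distance d=31): x=-3.9000 theta=0.1000
After 2 (thin lens f=36): x=-3.9000 theta=5/24 (≈0.2083)
After 3 (propagate distance d=23): x=107/120 (≈0.8917) theta=5/24 (≈0.2083)
After 4 (thin lens f=-26): x=107/120 (≈0.8917) theta=757/3120 (≈0.2426)
After 5 (propagate distance d=18): x=2051/390 (≈5.2590) theta=757/3120 (≈0.2426)
After 6 (thin lens f=-47): x=2051/390 (≈5.2590) theta=1333/3760 (≈0.3545)
After 7 (propagate distance d=37): x=538939/29328 (≈18.3763) theta=1333/3760 (≈0.3545)
After 8 (curved mirror R=85): x=538939/29328 (≈18.3763) theta=-194099/2492880 (≈-0.0779)
After 9 (propagate distance d=27 (to screen)): x=20284571/1246440 (≈16.2740) theta=-194099/2492880 (≈-0.0779)
|theta_initial|=0.1000 |theta_final|=194099/2492880 (≈0.0779) -> not increased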